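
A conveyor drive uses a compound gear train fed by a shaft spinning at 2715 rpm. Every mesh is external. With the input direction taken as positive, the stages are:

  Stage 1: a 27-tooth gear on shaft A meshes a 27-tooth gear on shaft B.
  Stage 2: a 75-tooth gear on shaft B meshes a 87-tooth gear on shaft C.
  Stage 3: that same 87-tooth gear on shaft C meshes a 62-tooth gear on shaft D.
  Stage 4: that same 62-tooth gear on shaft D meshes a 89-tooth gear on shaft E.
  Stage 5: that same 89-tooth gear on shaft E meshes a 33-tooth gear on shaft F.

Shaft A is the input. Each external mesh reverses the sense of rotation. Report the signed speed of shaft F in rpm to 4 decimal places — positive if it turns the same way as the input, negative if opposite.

-6170.4545 rpm (opposite to input, |ω| = 6170.4545 rpm)

Stage 1 [27T→27T]: ω = 2715.0000×27/27 = 2715.0000 rpm, dir flips to −; running = −2715.0000
Stage 2 [75T→87T]: ω = 2715.0000×75/87 = 2340.5172 rpm, dir flips to +; running = +2340.5172
Stage 3 [87T→62T]: ω = 2340.5172×87/62 = 3284.2742 rpm, dir flips to −; running = −3284.2742
Stage 4 [62T→89T]: ω = 3284.2742×62/89 = 2287.9213 rpm, dir flips to +; running = +2287.9213
Stage 5 [89T→33T]: ω = 2287.9213×89/33 = 6170.4545 rpm, dir flips to −; running = −6170.4545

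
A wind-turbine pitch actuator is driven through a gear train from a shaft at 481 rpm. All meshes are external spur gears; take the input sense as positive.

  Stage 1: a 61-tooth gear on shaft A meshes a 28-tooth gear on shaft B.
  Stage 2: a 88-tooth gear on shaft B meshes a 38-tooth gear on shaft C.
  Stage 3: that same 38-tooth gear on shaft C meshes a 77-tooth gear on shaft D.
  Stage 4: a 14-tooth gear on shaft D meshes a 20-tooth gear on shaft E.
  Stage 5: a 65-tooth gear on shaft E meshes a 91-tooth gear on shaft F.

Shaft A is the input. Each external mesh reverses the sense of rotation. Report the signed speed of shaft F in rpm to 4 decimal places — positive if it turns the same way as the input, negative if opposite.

-598.7959 rpm (opposite to input, |ω| = 598.7959 rpm)

Stage 1 [61T→28T]: ω = 481.0000×61/28 = 1047.8929 rpm, dir flips to −; running = −1047.8929
Stage 2 [88T→38T]: ω = 1047.8929×88/38 = 2426.6992 rpm, dir flips to +; running = +2426.6992
Stage 3 [38T→77T]: ω = 2426.6992×38/77 = 1197.5918 rpm, dir flips to −; running = −1197.5918
Stage 4 [14T→20T]: ω = 1197.5918×14/20 = 838.3143 rpm, dir flips to +; running = +838.3143
Stage 5 [65T→91T]: ω = 838.3143×65/91 = 598.7959 rpm, dir flips to −; running = −598.7959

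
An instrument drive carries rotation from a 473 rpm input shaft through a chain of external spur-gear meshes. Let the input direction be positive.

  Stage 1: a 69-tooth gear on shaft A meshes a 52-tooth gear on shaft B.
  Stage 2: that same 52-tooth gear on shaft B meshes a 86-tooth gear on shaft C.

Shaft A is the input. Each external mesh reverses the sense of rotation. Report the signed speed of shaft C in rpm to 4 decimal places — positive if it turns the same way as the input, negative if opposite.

Stage 1 [69T→52T]: ω = 473.0000×69/52 = 627.6346 rpm, dir flips to −; running = −627.6346
Stage 2 [52T→86T]: ω = 627.6346×52/86 = 379.5000 rpm, dir flips to +; running = +379.5000

+379.5000 rpm (same as input, |ω| = 379.5000 rpm)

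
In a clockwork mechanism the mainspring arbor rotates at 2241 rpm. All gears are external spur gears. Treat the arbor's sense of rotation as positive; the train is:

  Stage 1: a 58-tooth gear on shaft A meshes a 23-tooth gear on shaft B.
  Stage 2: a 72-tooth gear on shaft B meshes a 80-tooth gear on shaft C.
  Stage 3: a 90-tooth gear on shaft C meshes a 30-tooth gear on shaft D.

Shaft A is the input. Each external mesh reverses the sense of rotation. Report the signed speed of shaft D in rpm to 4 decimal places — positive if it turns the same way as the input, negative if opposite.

Stage 1 [58T→23T]: ω = 2241.0000×58/23 = 5651.2174 rpm, dir flips to −; running = −5651.2174
Stage 2 [72T→80T]: ω = 5651.2174×72/80 = 5086.0957 rpm, dir flips to +; running = +5086.0957
Stage 3 [90T→30T]: ω = 5086.0957×90/30 = 15258.2870 rpm, dir flips to −; running = −15258.2870

-15258.2870 rpm (opposite to input, |ω| = 15258.2870 rpm)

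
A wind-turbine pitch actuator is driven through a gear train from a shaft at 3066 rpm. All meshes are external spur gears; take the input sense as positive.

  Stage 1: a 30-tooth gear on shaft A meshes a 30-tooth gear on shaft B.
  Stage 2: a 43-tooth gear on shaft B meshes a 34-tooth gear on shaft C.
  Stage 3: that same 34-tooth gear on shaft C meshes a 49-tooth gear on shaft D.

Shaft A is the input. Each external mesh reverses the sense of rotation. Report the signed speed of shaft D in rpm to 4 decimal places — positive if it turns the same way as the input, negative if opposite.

-2690.5714 rpm (opposite to input, |ω| = 2690.5714 rpm)

Stage 1 [30T→30T]: ω = 3066.0000×30/30 = 3066.0000 rpm, dir flips to −; running = −3066.0000
Stage 2 [43T→34T]: ω = 3066.0000×43/34 = 3877.5882 rpm, dir flips to +; running = +3877.5882
Stage 3 [34T→49T]: ω = 3877.5882×34/49 = 2690.5714 rpm, dir flips to −; running = −2690.5714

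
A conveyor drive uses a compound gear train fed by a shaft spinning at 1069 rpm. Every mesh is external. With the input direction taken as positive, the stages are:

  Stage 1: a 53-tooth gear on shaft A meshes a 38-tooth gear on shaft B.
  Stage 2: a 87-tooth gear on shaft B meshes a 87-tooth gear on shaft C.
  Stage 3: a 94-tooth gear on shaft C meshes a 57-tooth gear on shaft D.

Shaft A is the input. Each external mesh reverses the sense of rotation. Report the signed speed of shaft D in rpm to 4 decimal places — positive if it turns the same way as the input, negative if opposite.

Stage 1 [53T→38T]: ω = 1069.0000×53/38 = 1490.9737 rpm, dir flips to −; running = −1490.9737
Stage 2 [87T→87T]: ω = 1490.9737×87/87 = 1490.9737 rpm, dir flips to +; running = +1490.9737
Stage 3 [94T→57T]: ω = 1490.9737×94/57 = 2458.7987 rpm, dir flips to −; running = −2458.7987

-2458.7987 rpm (opposite to input, |ω| = 2458.7987 rpm)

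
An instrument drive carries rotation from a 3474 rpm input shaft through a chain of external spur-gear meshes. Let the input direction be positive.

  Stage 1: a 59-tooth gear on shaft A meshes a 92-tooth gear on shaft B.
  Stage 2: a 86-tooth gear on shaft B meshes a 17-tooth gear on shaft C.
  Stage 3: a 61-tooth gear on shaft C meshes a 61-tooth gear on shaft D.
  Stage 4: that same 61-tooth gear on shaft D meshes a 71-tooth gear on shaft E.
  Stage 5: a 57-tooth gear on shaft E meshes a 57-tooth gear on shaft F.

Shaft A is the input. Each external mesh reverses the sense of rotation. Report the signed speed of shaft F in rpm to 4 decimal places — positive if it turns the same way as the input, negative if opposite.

-9683.1133 rpm (opposite to input, |ω| = 9683.1133 rpm)

Stage 1 [59T→92T]: ω = 3474.0000×59/92 = 2227.8913 rpm, dir flips to −; running = −2227.8913
Stage 2 [86T→17T]: ω = 2227.8913×86/17 = 11270.5090 rpm, dir flips to +; running = +11270.5090
Stage 3 [61T→61T]: ω = 11270.5090×61/61 = 11270.5090 rpm, dir flips to −; running = −11270.5090
Stage 4 [61T→71T]: ω = 11270.5090×61/71 = 9683.1133 rpm, dir flips to +; running = +9683.1133
Stage 5 [57T→57T]: ω = 9683.1133×57/57 = 9683.1133 rpm, dir flips to −; running = −9683.1133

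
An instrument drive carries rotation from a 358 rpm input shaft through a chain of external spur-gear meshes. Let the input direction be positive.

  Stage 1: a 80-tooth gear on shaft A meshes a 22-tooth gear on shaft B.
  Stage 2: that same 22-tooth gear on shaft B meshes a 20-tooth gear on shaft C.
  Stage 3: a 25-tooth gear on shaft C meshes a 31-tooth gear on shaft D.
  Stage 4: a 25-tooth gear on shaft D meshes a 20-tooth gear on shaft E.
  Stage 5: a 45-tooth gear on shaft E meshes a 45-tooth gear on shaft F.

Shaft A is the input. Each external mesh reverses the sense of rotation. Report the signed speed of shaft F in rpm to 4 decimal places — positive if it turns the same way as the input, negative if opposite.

-1443.5484 rpm (opposite to input, |ω| = 1443.5484 rpm)

Stage 1 [80T→22T]: ω = 358.0000×80/22 = 1301.8182 rpm, dir flips to −; running = −1301.8182
Stage 2 [22T→20T]: ω = 1301.8182×22/20 = 1432.0000 rpm, dir flips to +; running = +1432.0000
Stage 3 [25T→31T]: ω = 1432.0000×25/31 = 1154.8387 rpm, dir flips to −; running = −1154.8387
Stage 4 [25T→20T]: ω = 1154.8387×25/20 = 1443.5484 rpm, dir flips to +; running = +1443.5484
Stage 5 [45T→45T]: ω = 1443.5484×45/45 = 1443.5484 rpm, dir flips to −; running = −1443.5484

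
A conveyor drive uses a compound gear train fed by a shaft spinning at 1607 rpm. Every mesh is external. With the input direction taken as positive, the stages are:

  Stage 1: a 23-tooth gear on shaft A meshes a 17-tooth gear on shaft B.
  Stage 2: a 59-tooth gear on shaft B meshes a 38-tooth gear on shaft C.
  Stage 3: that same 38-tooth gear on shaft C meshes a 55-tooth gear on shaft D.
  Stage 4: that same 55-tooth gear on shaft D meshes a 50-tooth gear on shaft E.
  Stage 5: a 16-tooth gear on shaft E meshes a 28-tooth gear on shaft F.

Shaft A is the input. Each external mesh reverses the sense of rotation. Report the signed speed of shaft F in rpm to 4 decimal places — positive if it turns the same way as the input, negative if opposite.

Stage 1 [23T→17T]: ω = 1607.0000×23/17 = 2174.1765 rpm, dir flips to −; running = −2174.1765
Stage 2 [59T→38T]: ω = 2174.1765×59/38 = 3375.6950 rpm, dir flips to +; running = +3375.6950
Stage 3 [38T→55T]: ω = 3375.6950×38/55 = 2332.2984 rpm, dir flips to −; running = −2332.2984
Stage 4 [55T→50T]: ω = 2332.2984×55/50 = 2565.5282 rpm, dir flips to +; running = +2565.5282
Stage 5 [16T→28T]: ω = 2565.5282×16/28 = 1466.0161 rpm, dir flips to −; running = −1466.0161

-1466.0161 rpm (opposite to input, |ω| = 1466.0161 rpm)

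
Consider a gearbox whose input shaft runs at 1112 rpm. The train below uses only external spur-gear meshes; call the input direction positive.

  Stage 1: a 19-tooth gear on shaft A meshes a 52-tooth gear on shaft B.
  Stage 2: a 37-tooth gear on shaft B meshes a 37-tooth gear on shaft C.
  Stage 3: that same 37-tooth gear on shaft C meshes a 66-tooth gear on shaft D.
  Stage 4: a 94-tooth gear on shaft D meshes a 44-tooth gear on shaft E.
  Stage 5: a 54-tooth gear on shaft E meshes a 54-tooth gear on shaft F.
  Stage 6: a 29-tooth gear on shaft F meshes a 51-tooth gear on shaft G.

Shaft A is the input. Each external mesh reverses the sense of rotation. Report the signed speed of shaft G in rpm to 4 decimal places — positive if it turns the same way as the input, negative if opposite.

+276.7043 rpm (same as input, |ω| = 276.7043 rpm)

Stage 1 [19T→52T]: ω = 1112.0000×19/52 = 406.3077 rpm, dir flips to −; running = −406.3077
Stage 2 [37T→37T]: ω = 406.3077×37/37 = 406.3077 rpm, dir flips to +; running = +406.3077
Stage 3 [37T→66T]: ω = 406.3077×37/66 = 227.7786 rpm, dir flips to −; running = −227.7786
Stage 4 [94T→44T]: ω = 227.7786×94/44 = 486.6178 rpm, dir flips to +; running = +486.6178
Stage 5 [54T→54T]: ω = 486.6178×54/54 = 486.6178 rpm, dir flips to −; running = −486.6178
Stage 6 [29T→51T]: ω = 486.6178×29/51 = 276.7043 rpm, dir flips to +; running = +276.7043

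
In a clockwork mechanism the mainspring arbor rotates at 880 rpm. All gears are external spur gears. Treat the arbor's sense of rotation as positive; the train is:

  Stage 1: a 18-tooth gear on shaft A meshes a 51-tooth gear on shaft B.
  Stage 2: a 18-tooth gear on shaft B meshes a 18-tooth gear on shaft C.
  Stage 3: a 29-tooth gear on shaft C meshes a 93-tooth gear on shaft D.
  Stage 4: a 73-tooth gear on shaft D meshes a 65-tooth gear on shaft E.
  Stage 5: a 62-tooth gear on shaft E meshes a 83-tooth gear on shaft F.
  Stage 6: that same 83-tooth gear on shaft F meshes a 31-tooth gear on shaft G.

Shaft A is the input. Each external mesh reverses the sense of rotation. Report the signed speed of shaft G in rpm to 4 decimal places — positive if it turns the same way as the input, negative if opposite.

Stage 1 [18T→51T]: ω = 880.0000×18/51 = 310.5882 rpm, dir flips to −; running = −310.5882
Stage 2 [18T→18T]: ω = 310.5882×18/18 = 310.5882 rpm, dir flips to +; running = +310.5882
Stage 3 [29T→93T]: ω = 310.5882×29/93 = 96.8501 rpm, dir flips to −; running = −96.8501
Stage 4 [73T→65T]: ω = 96.8501×73/65 = 108.7701 rpm, dir flips to +; running = +108.7701
Stage 5 [62T→83T]: ω = 108.7701×62/83 = 81.2500 rpm, dir flips to −; running = −81.2500
Stage 6 [83T→31T]: ω = 81.2500×83/31 = 217.5402 rpm, dir flips to +; running = +217.5402

+217.5402 rpm (same as input, |ω| = 217.5402 rpm)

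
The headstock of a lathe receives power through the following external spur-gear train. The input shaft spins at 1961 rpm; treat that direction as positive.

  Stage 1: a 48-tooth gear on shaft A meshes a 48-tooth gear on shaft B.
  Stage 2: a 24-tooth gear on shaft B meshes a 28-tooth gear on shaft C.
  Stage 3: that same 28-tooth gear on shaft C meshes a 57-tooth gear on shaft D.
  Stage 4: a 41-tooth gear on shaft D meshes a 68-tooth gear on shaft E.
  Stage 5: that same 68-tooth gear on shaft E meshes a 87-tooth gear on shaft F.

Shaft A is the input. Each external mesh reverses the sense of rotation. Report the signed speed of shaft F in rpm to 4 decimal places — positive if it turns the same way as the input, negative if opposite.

-389.1155 rpm (opposite to input, |ω| = 389.1155 rpm)

Stage 1 [48T→48T]: ω = 1961.0000×48/48 = 1961.0000 rpm, dir flips to −; running = −1961.0000
Stage 2 [24T→28T]: ω = 1961.0000×24/28 = 1680.8571 rpm, dir flips to +; running = +1680.8571
Stage 3 [28T→57T]: ω = 1680.8571×28/57 = 825.6842 rpm, dir flips to −; running = −825.6842
Stage 4 [41T→68T]: ω = 825.6842×41/68 = 497.8390 rpm, dir flips to +; running = +497.8390
Stage 5 [68T→87T]: ω = 497.8390×68/87 = 389.1155 rpm, dir flips to −; running = −389.1155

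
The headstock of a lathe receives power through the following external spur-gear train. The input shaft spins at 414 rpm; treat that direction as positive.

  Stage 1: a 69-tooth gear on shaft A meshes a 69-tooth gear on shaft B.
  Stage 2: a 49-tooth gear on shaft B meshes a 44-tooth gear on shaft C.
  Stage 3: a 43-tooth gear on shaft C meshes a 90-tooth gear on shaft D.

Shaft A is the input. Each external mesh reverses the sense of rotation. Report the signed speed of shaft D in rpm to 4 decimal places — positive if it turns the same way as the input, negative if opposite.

-220.2773 rpm (opposite to input, |ω| = 220.2773 rpm)

Stage 1 [69T→69T]: ω = 414.0000×69/69 = 414.0000 rpm, dir flips to −; running = −414.0000
Stage 2 [49T→44T]: ω = 414.0000×49/44 = 461.0455 rpm, dir flips to +; running = +461.0455
Stage 3 [43T→90T]: ω = 461.0455×43/90 = 220.2773 rpm, dir flips to −; running = −220.2773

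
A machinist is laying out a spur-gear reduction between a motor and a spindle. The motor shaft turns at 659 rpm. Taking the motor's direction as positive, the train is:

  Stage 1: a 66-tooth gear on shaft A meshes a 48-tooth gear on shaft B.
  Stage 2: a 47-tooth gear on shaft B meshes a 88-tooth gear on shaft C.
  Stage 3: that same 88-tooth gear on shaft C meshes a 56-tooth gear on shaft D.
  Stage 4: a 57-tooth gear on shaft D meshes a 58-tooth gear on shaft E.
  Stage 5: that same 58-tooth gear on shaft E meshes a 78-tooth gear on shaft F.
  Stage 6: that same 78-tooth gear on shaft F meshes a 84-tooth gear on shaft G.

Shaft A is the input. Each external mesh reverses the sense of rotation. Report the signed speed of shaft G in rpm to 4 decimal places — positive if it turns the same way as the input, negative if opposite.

Stage 1 [66T→48T]: ω = 659.0000×66/48 = 906.1250 rpm, dir flips to −; running = −906.1250
Stage 2 [47T→88T]: ω = 906.1250×47/88 = 483.9531 rpm, dir flips to +; running = +483.9531
Stage 3 [88T→56T]: ω = 483.9531×88/56 = 760.4978 rpm, dir flips to −; running = −760.4978
Stage 4 [57T→58T]: ω = 760.4978×57/58 = 747.3857 rpm, dir flips to +; running = +747.3857
Stage 5 [58T→78T]: ω = 747.3857×58/78 = 555.7484 rpm, dir flips to −; running = −555.7484
Stage 6 [78T→84T]: ω = 555.7484×78/84 = 516.0521 rpm, dir flips to +; running = +516.0521

+516.0521 rpm (same as input, |ω| = 516.0521 rpm)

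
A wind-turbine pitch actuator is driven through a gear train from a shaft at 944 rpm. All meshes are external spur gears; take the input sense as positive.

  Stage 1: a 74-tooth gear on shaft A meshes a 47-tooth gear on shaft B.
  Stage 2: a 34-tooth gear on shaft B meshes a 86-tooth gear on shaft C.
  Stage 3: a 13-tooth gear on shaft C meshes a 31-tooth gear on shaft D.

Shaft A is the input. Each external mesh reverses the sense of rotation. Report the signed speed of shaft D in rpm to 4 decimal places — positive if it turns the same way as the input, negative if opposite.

-246.4155 rpm (opposite to input, |ω| = 246.4155 rpm)

Stage 1 [74T→47T]: ω = 944.0000×74/47 = 1486.2979 rpm, dir flips to −; running = −1486.2979
Stage 2 [34T→86T]: ω = 1486.2979×34/86 = 587.6061 rpm, dir flips to +; running = +587.6061
Stage 3 [13T→31T]: ω = 587.6061×13/31 = 246.4155 rpm, dir flips to −; running = −246.4155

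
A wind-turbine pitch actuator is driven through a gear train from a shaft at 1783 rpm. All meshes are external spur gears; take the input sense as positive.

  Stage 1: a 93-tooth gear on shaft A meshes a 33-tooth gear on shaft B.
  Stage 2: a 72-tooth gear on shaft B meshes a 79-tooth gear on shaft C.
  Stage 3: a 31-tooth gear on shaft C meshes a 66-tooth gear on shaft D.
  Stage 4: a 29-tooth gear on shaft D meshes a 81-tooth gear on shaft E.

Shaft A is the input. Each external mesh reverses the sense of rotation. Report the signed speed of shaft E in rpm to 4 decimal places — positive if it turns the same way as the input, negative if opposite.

Stage 1 [93T→33T]: ω = 1783.0000×93/33 = 5024.8182 rpm, dir flips to −; running = −5024.8182
Stage 2 [72T→79T]: ω = 5024.8182×72/79 = 4579.5811 rpm, dir flips to +; running = +4579.5811
Stage 3 [31T→66T]: ω = 4579.5811×31/66 = 2151.0154 rpm, dir flips to −; running = −2151.0154
Stage 4 [29T→81T]: ω = 2151.0154×29/81 = 770.1166 rpm, dir flips to +; running = +770.1166

+770.1166 rpm (same as input, |ω| = 770.1166 rpm)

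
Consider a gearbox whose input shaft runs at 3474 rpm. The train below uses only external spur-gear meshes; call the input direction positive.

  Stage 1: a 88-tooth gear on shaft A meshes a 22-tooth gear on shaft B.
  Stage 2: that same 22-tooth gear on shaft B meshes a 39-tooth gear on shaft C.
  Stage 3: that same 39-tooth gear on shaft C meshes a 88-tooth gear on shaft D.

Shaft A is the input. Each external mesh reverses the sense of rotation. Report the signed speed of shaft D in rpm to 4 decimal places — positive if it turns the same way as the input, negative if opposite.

Stage 1 [88T→22T]: ω = 3474.0000×88/22 = 13896.0000 rpm, dir flips to −; running = −13896.0000
Stage 2 [22T→39T]: ω = 13896.0000×22/39 = 7838.7692 rpm, dir flips to +; running = +7838.7692
Stage 3 [39T→88T]: ω = 7838.7692×39/88 = 3474.0000 rpm, dir flips to −; running = −3474.0000

-3474.0000 rpm (opposite to input, |ω| = 3474.0000 rpm)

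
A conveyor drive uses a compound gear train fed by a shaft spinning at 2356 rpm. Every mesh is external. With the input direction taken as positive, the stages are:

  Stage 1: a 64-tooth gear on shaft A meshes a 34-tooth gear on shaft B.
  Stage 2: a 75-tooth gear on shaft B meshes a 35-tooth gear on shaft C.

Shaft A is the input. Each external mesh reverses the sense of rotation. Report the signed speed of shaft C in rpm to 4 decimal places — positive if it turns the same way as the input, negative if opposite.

Stage 1 [64T→34T]: ω = 2356.0000×64/34 = 4434.8235 rpm, dir flips to −; running = −4434.8235
Stage 2 [75T→35T]: ω = 4434.8235×75/35 = 9503.1933 rpm, dir flips to +; running = +9503.1933

+9503.1933 rpm (same as input, |ω| = 9503.1933 rpm)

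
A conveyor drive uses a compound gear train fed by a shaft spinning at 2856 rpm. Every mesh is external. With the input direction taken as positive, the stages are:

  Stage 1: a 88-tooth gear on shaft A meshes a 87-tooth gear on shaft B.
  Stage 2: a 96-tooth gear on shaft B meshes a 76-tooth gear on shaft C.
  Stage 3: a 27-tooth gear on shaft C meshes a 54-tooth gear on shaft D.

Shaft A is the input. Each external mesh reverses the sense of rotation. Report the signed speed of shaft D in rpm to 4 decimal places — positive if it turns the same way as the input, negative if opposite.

Stage 1 [88T→87T]: ω = 2856.0000×88/87 = 2888.8276 rpm, dir flips to −; running = −2888.8276
Stage 2 [96T→76T]: ω = 2888.8276×96/76 = 3649.0454 rpm, dir flips to +; running = +3649.0454
Stage 3 [27T→54T]: ω = 3649.0454×27/54 = 1824.5227 rpm, dir flips to −; running = −1824.5227

-1824.5227 rpm (opposite to input, |ω| = 1824.5227 rpm)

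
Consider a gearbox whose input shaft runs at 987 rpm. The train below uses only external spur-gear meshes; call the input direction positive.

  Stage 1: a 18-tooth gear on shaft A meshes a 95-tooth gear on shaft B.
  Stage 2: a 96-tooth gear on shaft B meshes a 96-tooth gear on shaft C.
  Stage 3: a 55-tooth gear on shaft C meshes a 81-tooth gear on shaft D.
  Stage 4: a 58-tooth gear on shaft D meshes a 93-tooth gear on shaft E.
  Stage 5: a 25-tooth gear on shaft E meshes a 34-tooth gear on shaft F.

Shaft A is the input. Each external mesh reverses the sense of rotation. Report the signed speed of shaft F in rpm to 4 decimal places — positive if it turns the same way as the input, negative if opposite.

-58.2304 rpm (opposite to input, |ω| = 58.2304 rpm)

Stage 1 [18T→95T]: ω = 987.0000×18/95 = 187.0105 rpm, dir flips to −; running = −187.0105
Stage 2 [96T→96T]: ω = 187.0105×96/96 = 187.0105 rpm, dir flips to +; running = +187.0105
Stage 3 [55T→81T]: ω = 187.0105×55/81 = 126.9825 rpm, dir flips to −; running = −126.9825
Stage 4 [58T→93T]: ω = 126.9825×58/93 = 79.1934 rpm, dir flips to +; running = +79.1934
Stage 5 [25T→34T]: ω = 79.1934×25/34 = 58.2304 rpm, dir flips to −; running = −58.2304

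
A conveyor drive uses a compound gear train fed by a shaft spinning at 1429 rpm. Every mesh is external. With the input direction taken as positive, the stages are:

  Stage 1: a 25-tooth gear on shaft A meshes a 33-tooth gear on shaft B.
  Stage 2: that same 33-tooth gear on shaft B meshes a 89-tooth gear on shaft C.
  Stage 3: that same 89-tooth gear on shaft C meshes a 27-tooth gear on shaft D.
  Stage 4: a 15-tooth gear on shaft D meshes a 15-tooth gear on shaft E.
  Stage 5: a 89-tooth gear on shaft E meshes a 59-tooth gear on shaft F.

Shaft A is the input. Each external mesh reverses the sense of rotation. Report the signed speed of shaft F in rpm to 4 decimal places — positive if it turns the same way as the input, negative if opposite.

-1995.9353 rpm (opposite to input, |ω| = 1995.9353 rpm)

Stage 1 [25T→33T]: ω = 1429.0000×25/33 = 1082.5758 rpm, dir flips to −; running = −1082.5758
Stage 2 [33T→89T]: ω = 1082.5758×33/89 = 401.4045 rpm, dir flips to +; running = +401.4045
Stage 3 [89T→27T]: ω = 401.4045×89/27 = 1323.1481 rpm, dir flips to −; running = −1323.1481
Stage 4 [15T→15T]: ω = 1323.1481×15/15 = 1323.1481 rpm, dir flips to +; running = +1323.1481
Stage 5 [89T→59T]: ω = 1323.1481×89/59 = 1995.9353 rpm, dir flips to −; running = −1995.9353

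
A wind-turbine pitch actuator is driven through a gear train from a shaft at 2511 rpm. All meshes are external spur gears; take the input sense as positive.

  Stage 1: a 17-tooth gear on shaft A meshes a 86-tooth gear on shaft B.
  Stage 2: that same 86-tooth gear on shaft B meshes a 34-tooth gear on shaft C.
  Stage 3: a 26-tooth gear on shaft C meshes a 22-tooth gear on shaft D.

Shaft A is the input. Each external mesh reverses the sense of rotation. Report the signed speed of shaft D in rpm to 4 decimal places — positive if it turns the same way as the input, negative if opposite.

-1483.7727 rpm (opposite to input, |ω| = 1483.7727 rpm)

Stage 1 [17T→86T]: ω = 2511.0000×17/86 = 496.3605 rpm, dir flips to −; running = −496.3605
Stage 2 [86T→34T]: ω = 496.3605×86/34 = 1255.5000 rpm, dir flips to +; running = +1255.5000
Stage 3 [26T→22T]: ω = 1255.5000×26/22 = 1483.7727 rpm, dir flips to −; running = −1483.7727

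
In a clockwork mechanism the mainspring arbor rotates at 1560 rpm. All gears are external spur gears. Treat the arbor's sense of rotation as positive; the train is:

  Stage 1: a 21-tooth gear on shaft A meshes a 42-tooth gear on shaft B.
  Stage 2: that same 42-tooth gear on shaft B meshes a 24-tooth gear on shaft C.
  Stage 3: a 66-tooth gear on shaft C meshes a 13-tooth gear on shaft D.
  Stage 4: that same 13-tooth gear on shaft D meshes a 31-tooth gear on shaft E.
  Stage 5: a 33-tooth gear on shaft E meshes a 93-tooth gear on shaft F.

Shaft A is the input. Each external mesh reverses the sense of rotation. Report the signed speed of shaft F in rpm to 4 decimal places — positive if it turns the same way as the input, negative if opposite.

Stage 1 [21T→42T]: ω = 1560.0000×21/42 = 780.0000 rpm, dir flips to −; running = −780.0000
Stage 2 [42T→24T]: ω = 780.0000×42/24 = 1365.0000 rpm, dir flips to +; running = +1365.0000
Stage 3 [66T→13T]: ω = 1365.0000×66/13 = 6930.0000 rpm, dir flips to −; running = −6930.0000
Stage 4 [13T→31T]: ω = 6930.0000×13/31 = 2906.1290 rpm, dir flips to +; running = +2906.1290
Stage 5 [33T→93T]: ω = 2906.1290×33/93 = 1031.2071 rpm, dir flips to −; running = −1031.2071

-1031.2071 rpm (opposite to input, |ω| = 1031.2071 rpm)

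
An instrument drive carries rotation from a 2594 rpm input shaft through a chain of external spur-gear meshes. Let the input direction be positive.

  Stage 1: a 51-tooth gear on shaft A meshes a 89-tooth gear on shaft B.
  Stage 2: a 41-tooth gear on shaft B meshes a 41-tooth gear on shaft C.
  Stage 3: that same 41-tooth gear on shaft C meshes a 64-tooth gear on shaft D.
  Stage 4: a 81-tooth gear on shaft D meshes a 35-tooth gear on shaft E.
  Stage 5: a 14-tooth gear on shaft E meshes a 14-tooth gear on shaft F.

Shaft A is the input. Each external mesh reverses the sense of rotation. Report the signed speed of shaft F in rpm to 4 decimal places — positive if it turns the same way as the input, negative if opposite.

Stage 1 [51T→89T]: ω = 2594.0000×51/89 = 1486.4494 rpm, dir flips to −; running = −1486.4494
Stage 2 [41T→41T]: ω = 1486.4494×41/41 = 1486.4494 rpm, dir flips to +; running = +1486.4494
Stage 3 [41T→64T]: ω = 1486.4494×41/64 = 952.2567 rpm, dir flips to −; running = −952.2567
Stage 4 [81T→35T]: ω = 952.2567×81/35 = 2203.7940 rpm, dir flips to +; running = +2203.7940
Stage 5 [14T→14T]: ω = 2203.7940×14/14 = 2203.7940 rpm, dir flips to −; running = −2203.7940

-2203.7940 rpm (opposite to input, |ω| = 2203.7940 rpm)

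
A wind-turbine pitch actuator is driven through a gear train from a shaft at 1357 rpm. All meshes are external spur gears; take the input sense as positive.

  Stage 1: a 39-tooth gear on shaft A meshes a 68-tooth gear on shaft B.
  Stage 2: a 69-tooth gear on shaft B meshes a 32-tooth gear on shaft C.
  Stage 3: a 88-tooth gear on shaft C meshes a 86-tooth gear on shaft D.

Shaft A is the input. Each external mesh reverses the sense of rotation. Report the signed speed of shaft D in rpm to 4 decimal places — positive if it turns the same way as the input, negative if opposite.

-1717.1921 rpm (opposite to input, |ω| = 1717.1921 rpm)

Stage 1 [39T→68T]: ω = 1357.0000×39/68 = 778.2794 rpm, dir flips to −; running = −778.2794
Stage 2 [69T→32T]: ω = 778.2794×69/32 = 1678.1650 rpm, dir flips to +; running = +1678.1650
Stage 3 [88T→86T]: ω = 1678.1650×88/86 = 1717.1921 rpm, dir flips to −; running = −1717.1921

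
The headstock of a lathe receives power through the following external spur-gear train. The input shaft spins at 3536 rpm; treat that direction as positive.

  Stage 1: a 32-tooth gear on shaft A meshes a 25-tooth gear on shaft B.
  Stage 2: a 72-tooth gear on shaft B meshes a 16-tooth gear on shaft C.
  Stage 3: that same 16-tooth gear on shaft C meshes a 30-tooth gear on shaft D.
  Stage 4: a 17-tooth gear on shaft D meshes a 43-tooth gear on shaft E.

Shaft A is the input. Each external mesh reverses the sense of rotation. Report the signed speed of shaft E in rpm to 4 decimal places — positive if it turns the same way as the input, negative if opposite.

+4294.5131 rpm (same as input, |ω| = 4294.5131 rpm)

Stage 1 [32T→25T]: ω = 3536.0000×32/25 = 4526.0800 rpm, dir flips to −; running = −4526.0800
Stage 2 [72T→16T]: ω = 4526.0800×72/16 = 20367.3600 rpm, dir flips to +; running = +20367.3600
Stage 3 [16T→30T]: ω = 20367.3600×16/30 = 10862.5920 rpm, dir flips to −; running = −10862.5920
Stage 4 [17T→43T]: ω = 10862.5920×17/43 = 4294.5131 rpm, dir flips to +; running = +4294.5131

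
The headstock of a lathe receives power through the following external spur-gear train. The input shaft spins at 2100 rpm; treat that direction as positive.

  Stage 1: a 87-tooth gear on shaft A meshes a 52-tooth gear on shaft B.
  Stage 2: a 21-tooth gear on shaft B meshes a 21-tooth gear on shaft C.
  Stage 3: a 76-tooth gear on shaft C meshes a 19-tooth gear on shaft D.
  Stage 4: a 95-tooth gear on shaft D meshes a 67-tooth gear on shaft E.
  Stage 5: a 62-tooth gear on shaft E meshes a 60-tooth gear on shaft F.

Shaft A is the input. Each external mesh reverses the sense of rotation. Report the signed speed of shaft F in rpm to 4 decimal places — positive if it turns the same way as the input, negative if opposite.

-20591.3318 rpm (opposite to input, |ω| = 20591.3318 rpm)

Stage 1 [87T→52T]: ω = 2100.0000×87/52 = 3513.4615 rpm, dir flips to −; running = −3513.4615
Stage 2 [21T→21T]: ω = 3513.4615×21/21 = 3513.4615 rpm, dir flips to +; running = +3513.4615
Stage 3 [76T→19T]: ω = 3513.4615×76/19 = 14053.8462 rpm, dir flips to −; running = −14053.8462
Stage 4 [95T→67T]: ω = 14053.8462×95/67 = 19927.0953 rpm, dir flips to +; running = +19927.0953
Stage 5 [62T→60T]: ω = 19927.0953×62/60 = 20591.3318 rpm, dir flips to −; running = −20591.3318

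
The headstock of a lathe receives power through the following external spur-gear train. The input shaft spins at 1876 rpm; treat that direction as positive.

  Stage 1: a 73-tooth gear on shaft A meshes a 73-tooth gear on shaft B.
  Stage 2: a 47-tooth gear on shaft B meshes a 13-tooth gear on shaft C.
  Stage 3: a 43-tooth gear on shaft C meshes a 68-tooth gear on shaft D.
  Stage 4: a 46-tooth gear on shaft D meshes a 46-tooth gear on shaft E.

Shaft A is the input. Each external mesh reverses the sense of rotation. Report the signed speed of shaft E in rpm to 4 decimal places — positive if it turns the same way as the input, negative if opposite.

+4288.9095 rpm (same as input, |ω| = 4288.9095 rpm)

Stage 1 [73T→73T]: ω = 1876.0000×73/73 = 1876.0000 rpm, dir flips to −; running = −1876.0000
Stage 2 [47T→13T]: ω = 1876.0000×47/13 = 6782.4615 rpm, dir flips to +; running = +6782.4615
Stage 3 [43T→68T]: ω = 6782.4615×43/68 = 4288.9095 rpm, dir flips to −; running = −4288.9095
Stage 4 [46T→46T]: ω = 4288.9095×46/46 = 4288.9095 rpm, dir flips to +; running = +4288.9095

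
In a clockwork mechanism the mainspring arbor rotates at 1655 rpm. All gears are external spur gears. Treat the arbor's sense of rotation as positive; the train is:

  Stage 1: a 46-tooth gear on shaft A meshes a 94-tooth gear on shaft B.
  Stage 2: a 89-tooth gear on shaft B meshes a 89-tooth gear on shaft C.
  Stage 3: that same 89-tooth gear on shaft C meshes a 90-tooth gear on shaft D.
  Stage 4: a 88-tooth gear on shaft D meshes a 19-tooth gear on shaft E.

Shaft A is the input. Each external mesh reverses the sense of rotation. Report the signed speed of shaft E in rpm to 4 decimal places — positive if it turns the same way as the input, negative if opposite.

Stage 1 [46T→94T]: ω = 1655.0000×46/94 = 809.8936 rpm, dir flips to −; running = −809.8936
Stage 2 [89T→89T]: ω = 809.8936×89/89 = 809.8936 rpm, dir flips to +; running = +809.8936
Stage 3 [89T→90T]: ω = 809.8936×89/90 = 800.8948 rpm, dir flips to −; running = −800.8948
Stage 4 [88T→19T]: ω = 800.8948×88/19 = 3709.4075 rpm, dir flips to +; running = +3709.4075

+3709.4075 rpm (same as input, |ω| = 3709.4075 rpm)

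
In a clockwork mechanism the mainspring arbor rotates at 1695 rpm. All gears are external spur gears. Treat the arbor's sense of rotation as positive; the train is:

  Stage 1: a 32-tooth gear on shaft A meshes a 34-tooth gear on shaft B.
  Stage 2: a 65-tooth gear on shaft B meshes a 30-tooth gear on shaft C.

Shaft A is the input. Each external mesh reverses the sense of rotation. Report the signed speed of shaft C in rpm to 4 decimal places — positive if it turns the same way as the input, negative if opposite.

Stage 1 [32T→34T]: ω = 1695.0000×32/34 = 1595.2941 rpm, dir flips to −; running = −1595.2941
Stage 2 [65T→30T]: ω = 1595.2941×65/30 = 3456.4706 rpm, dir flips to +; running = +3456.4706

+3456.4706 rpm (same as input, |ω| = 3456.4706 rpm)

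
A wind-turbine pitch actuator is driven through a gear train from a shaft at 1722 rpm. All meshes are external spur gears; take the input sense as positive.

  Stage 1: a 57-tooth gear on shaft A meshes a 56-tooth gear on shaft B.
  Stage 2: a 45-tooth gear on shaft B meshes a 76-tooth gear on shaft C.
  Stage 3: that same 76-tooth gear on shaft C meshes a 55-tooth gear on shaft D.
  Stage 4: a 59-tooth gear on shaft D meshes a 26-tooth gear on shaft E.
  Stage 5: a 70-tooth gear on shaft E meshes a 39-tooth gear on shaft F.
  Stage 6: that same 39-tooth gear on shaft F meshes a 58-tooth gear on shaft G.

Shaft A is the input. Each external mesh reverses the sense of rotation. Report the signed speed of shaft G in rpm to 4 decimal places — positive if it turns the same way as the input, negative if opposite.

Stage 1 [57T→56T]: ω = 1722.0000×57/56 = 1752.7500 rpm, dir flips to −; running = −1752.7500
Stage 2 [45T→76T]: ω = 1752.7500×45/76 = 1037.8125 rpm, dir flips to +; running = +1037.8125
Stage 3 [76T→55T]: ω = 1037.8125×76/55 = 1434.0682 rpm, dir flips to −; running = −1434.0682
Stage 4 [59T→26T]: ω = 1434.0682×59/26 = 3254.2316 rpm, dir flips to +; running = +3254.2316
Stage 5 [70T→39T]: ω = 3254.2316×70/39 = 5840.9286 rpm, dir flips to −; running = −5840.9286
Stage 6 [39T→58T]: ω = 5840.9286×39/58 = 3927.5209 rpm, dir flips to +; running = +3927.5209

+3927.5209 rpm (same as input, |ω| = 3927.5209 rpm)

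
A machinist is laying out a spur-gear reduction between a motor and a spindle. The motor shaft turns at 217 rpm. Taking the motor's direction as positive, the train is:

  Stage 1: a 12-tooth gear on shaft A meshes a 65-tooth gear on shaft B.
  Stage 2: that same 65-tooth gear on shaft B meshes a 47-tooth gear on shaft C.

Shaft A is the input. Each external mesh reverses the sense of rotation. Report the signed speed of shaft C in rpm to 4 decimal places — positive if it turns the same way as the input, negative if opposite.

+55.4043 rpm (same as input, |ω| = 55.4043 rpm)

Stage 1 [12T→65T]: ω = 217.0000×12/65 = 40.0615 rpm, dir flips to −; running = −40.0615
Stage 2 [65T→47T]: ω = 40.0615×65/47 = 55.4043 rpm, dir flips to +; running = +55.4043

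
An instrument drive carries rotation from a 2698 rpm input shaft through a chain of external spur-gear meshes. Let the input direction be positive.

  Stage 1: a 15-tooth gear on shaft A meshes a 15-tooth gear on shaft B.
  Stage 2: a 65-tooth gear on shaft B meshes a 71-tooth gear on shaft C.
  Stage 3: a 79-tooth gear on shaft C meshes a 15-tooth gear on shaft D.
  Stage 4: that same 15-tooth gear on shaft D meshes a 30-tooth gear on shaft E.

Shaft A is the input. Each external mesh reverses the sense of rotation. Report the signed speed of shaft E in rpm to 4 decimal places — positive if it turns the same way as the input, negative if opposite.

Stage 1 [15T→15T]: ω = 2698.0000×15/15 = 2698.0000 rpm, dir flips to −; running = −2698.0000
Stage 2 [65T→71T]: ω = 2698.0000×65/71 = 2470.0000 rpm, dir flips to +; running = +2470.0000
Stage 3 [79T→15T]: ω = 2470.0000×79/15 = 13008.6667 rpm, dir flips to −; running = −13008.6667
Stage 4 [15T→30T]: ω = 13008.6667×15/30 = 6504.3333 rpm, dir flips to +; running = +6504.3333

+6504.3333 rpm (same as input, |ω| = 6504.3333 rpm)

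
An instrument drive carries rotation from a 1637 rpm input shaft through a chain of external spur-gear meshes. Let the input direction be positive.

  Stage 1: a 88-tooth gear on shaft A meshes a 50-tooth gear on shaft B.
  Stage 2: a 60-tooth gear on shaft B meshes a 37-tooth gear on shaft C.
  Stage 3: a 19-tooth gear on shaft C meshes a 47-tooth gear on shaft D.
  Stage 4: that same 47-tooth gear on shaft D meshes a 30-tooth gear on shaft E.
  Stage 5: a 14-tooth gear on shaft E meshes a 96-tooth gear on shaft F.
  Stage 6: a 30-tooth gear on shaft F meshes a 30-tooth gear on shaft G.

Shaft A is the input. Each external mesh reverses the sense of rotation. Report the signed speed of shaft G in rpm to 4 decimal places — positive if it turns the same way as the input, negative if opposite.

+431.5191 rpm (same as input, |ω| = 431.5191 rpm)

Stage 1 [88T→50T]: ω = 1637.0000×88/50 = 2881.1200 rpm, dir flips to −; running = −2881.1200
Stage 2 [60T→37T]: ω = 2881.1200×60/37 = 4672.0865 rpm, dir flips to +; running = +4672.0865
Stage 3 [19T→47T]: ω = 4672.0865×19/47 = 1888.7158 rpm, dir flips to −; running = −1888.7158
Stage 4 [47T→30T]: ω = 1888.7158×47/30 = 2958.9881 rpm, dir flips to +; running = +2958.9881
Stage 5 [14T→96T]: ω = 2958.9881×14/96 = 431.5191 rpm, dir flips to −; running = −431.5191
Stage 6 [30T→30T]: ω = 431.5191×30/30 = 431.5191 rpm, dir flips to +; running = +431.5191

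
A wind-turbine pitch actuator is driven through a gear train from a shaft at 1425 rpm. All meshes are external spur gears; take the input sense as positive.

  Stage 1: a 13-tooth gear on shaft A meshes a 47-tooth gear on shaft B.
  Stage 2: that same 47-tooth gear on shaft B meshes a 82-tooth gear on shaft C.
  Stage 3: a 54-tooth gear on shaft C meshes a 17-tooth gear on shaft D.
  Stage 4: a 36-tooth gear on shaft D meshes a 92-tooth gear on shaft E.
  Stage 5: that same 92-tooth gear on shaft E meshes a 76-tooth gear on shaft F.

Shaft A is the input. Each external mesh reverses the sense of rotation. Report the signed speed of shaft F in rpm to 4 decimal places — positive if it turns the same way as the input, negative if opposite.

Stage 1 [13T→47T]: ω = 1425.0000×13/47 = 394.1489 rpm, dir flips to −; running = −394.1489
Stage 2 [47T→82T]: ω = 394.1489×47/82 = 225.9146 rpm, dir flips to +; running = +225.9146
Stage 3 [54T→17T]: ω = 225.9146×54/17 = 717.6112 rpm, dir flips to −; running = −717.6112
Stage 4 [36T→92T]: ω = 717.6112×36/92 = 280.8044 rpm, dir flips to +; running = +280.8044
Stage 5 [92T→76T]: ω = 280.8044×92/76 = 339.9211 rpm, dir flips to −; running = −339.9211

-339.9211 rpm (opposite to input, |ω| = 339.9211 rpm)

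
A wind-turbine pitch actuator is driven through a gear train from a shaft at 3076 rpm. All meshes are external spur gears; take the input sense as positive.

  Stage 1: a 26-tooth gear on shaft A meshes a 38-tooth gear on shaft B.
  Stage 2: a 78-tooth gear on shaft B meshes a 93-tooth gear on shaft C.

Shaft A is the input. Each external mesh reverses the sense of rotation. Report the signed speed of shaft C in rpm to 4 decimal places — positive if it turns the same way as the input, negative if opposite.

Stage 1 [26T→38T]: ω = 3076.0000×26/38 = 2104.6316 rpm, dir flips to −; running = −2104.6316
Stage 2 [78T→93T]: ω = 2104.6316×78/93 = 1765.1749 rpm, dir flips to +; running = +1765.1749

+1765.1749 rpm (same as input, |ω| = 1765.1749 rpm)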